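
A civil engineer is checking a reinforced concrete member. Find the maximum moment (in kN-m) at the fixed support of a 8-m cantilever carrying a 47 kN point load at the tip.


For a cantilever with a point load at the free end:
M_max = P * L = 47 * 8 = 376 kN-m

376 kN-m


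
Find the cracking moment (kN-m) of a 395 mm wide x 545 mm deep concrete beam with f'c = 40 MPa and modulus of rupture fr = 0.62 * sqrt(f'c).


fr = 0.62 * sqrt(40) = 0.62 * 6.3246 = 3.9212 MPa
I = 395 * 545^3 / 12 = 5328504739.58 mm^4
y_t = 272.5 mm
M_cr = fr * I / y_t = 3.9212 * 5328504739.58 / 272.5 N-mm
= 76.6762 kN-m

76.6762 kN-m


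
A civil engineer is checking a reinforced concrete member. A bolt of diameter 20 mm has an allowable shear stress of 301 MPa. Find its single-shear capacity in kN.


A = pi * d^2 / 4 = pi * 20^2 / 4 = 314.1593 mm^2
V = f_v * A / 1000 = 301 * 314.1593 / 1000
= 94.5619 kN

94.5619 kN


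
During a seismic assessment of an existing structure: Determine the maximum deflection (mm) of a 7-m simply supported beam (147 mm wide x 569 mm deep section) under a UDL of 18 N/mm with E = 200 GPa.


I = 147 * 569^3 / 12 = 2256695110.25 mm^4
L = 7000.0 mm, w = 18 N/mm, E = 200000.0 MPa
delta = 5 * w * L^4 / (384 * E * I)
= 5 * 18 * 7000.0^4 / (384 * 200000.0 * 2256695110.25)
= 1.2468 mm

1.2468 mm


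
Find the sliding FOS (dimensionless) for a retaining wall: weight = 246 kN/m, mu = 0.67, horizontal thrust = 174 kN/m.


Resisting force = mu * W = 0.67 * 246 = 164.82 kN/m
FOS = Resisting / Driving = 164.82 / 174
= 0.9472 (dimensionless)

0.9472 (dimensionless)


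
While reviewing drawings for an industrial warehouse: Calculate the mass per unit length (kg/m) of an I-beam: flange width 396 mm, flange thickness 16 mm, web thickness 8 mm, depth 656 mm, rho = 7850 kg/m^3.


A_flanges = 2 * 396 * 16 = 12672 mm^2
A_web = (656 - 2 * 16) * 8 = 4992 mm^2
A_total = 12672 + 4992 = 17664 mm^2 = 0.017664 m^2
Weight = rho * A = 7850 * 0.017664 = 138.6624 kg/m

138.6624 kg/m


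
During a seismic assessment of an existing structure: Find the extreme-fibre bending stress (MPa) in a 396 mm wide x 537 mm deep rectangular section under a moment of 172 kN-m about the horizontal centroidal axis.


I = b * h^3 / 12 = 396 * 537^3 / 12 = 5110187049.0 mm^4
y = h / 2 = 537 / 2 = 268.5 mm
M = 172 kN-m = 172000000.0 N-mm
sigma = M * y / I = 172000000.0 * 268.5 / 5110187049.0
= 9.04 MPa

9.04 MPa


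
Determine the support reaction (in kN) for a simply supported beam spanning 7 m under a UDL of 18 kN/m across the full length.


Total load = w * L = 18 * 7 = 126 kN
By symmetry, each reaction R = total / 2 = 126 / 2 = 63.0 kN

63.0 kN


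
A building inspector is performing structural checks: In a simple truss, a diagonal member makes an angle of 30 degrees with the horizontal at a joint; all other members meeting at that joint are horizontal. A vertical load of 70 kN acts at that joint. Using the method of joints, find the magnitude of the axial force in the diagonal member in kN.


At the joint, only the diagonal has a vertical component, so vertical equilibrium gives:
F * sin(30) = 70
F = 70 / sin(30)
= 70 / 0.5
= 140.0 kN

140.0 kN


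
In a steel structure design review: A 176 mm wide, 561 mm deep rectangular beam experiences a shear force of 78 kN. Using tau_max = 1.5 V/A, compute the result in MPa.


A = b * h = 176 * 561 = 98736 mm^2
V = 78 kN = 78000.0 N
tau_max = 1.5 * V / A = 1.5 * 78000.0 / 98736
= 1.185 MPa

1.185 MPa


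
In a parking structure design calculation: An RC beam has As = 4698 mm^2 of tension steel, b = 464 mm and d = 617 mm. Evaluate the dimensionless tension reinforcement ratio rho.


rho = As / (b * d)
= 4698 / (464 * 617)
= 4698 / 286288
= 0.01641 (dimensionless)

0.01641 (dimensionless)


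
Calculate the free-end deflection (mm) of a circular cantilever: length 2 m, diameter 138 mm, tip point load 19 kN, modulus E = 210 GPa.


I = pi * d^4 / 64 = pi * 138^4 / 64 = 17802715.2 mm^4
L = 2000.0 mm, P = 19000.0 N, E = 210000.0 MPa
delta = P * L^3 / (3 * E * I)
= 19000.0 * 2000.0^3 / (3 * 210000.0 * 17802715.2)
= 13.5524 mm

13.5524 mm


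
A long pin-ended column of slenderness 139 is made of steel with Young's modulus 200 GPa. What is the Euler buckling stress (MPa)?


sigma_cr = pi^2 * E / lambda^2
= 9.8696 * 200000.0 / 139^2
= 9.8696 * 200000.0 / 19321
= 102.1645 MPa

102.1645 MPa


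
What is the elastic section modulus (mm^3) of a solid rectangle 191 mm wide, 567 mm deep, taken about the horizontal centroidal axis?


S = b * h^2 / 6
= 191 * 567^2 / 6
= 191 * 321489 / 6
= 10234066.5 mm^3

10234066.5 mm^3


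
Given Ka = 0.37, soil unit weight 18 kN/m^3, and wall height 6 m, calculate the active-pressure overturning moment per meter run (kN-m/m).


Pa = 0.5 * Ka * gamma * H^2
= 0.5 * 0.37 * 18 * 6^2
= 119.88 kN/m
Arm = H / 3 = 6 / 3 = 2.0 m
Mo = Pa * arm = Pa * H / 3 = 119.88 * 6 / 3 = 239.76 kN-m/m

239.76 kN-m/m


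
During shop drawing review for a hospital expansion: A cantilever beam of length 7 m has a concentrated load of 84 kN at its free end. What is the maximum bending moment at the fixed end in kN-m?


For a cantilever with a point load at the free end:
M_max = P * L = 84 * 7 = 588 kN-m

588 kN-m


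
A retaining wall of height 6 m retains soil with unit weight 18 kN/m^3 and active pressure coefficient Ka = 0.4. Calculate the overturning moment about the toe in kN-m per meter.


Pa = 0.5 * Ka * gamma * H^2
= 0.5 * 0.4 * 18 * 6^2
= 129.6 kN/m
Arm = H / 3 = 6 / 3 = 2.0 m
Mo = Pa * arm = Pa * H / 3 = 129.6 * 6 / 3 = 259.2 kN-m/m

259.2 kN-m/m


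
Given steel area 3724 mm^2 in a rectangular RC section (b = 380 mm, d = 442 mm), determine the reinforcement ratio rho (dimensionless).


rho = As / (b * d)
= 3724 / (380 * 442)
= 3724 / 167960
= 0.022172 (dimensionless)

0.022172 (dimensionless)


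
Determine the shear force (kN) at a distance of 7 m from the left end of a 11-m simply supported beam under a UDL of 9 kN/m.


R_A = w * L / 2 = 9 * 11 / 2 = 49.5 kN
V(x) = R_A - w * x = 49.5 - 9 * 7
= -13.5 kN

-13.5 kN


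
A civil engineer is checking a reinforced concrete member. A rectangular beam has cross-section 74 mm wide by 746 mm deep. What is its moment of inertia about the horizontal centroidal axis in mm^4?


I = b * h^3 / 12
= 74 * 746^3 / 12
= 74 * 415160936 / 12
= 2560159105.33 mm^4

2560159105.33 mm^4


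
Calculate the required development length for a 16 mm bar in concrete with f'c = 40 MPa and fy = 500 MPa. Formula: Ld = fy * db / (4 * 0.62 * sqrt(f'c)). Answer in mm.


Ld = (fy * db) / (4 * 0.62 * sqrt(f'c))
= (500 * 16) / (4 * 0.62 * sqrt(40))
= 8000 / 15.6849
= 510.04 mm

510.04 mm


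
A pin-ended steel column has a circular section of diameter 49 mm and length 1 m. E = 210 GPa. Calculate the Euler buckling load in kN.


I = pi * d^4 / 64 = 282979.01 mm^4
L = 1000.0 mm
P_cr = pi^2 * E * I / L^2
= 9.8696 * 210000.0 * 282979.01 / 1000.0^2
= 586507.08 N = 586.5071 kN

586.5071 kN


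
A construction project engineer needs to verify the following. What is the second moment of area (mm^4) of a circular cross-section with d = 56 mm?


r = d / 2 = 56 / 2 = 28.0 mm
I = pi * r^4 / 4 = pi * 28.0^4 / 4
= 482749.69 mm^4

482749.69 mm^4


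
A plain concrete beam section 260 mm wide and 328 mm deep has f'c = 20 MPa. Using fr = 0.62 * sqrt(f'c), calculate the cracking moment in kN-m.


fr = 0.62 * sqrt(20) = 0.62 * 4.4721 = 2.7727 MPa
I = 260 * 328^3 / 12 = 764563626.67 mm^4
y_t = 164.0 mm
M_cr = fr * I / y_t = 2.7727 * 764563626.67 / 164.0 N-mm
= 12.9264 kN-m

12.9264 kN-m


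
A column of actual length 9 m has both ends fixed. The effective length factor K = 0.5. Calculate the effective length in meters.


L_eff = K * L
= 0.5 * 9
= 4.5 m

4.5 m


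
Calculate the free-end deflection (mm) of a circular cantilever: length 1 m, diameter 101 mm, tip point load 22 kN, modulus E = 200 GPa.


I = pi * d^4 / 64 = pi * 101^4 / 64 = 5108052.99 mm^4
L = 1000.0 mm, P = 22000.0 N, E = 200000.0 MPa
delta = P * L^3 / (3 * E * I)
= 22000.0 * 1000.0^3 / (3 * 200000.0 * 5108052.99)
= 7.1782 mm

7.1782 mm


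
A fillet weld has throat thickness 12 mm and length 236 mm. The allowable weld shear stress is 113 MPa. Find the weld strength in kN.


Strength = throat * length * allowable stress
= 12 * 236 * 113 N
= 320016 N
= 320.02 kN

320.02 kN


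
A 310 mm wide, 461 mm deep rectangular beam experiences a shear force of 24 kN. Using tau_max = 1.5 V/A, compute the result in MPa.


A = b * h = 310 * 461 = 142910 mm^2
V = 24 kN = 24000.0 N
tau_max = 1.5 * V / A = 1.5 * 24000.0 / 142910
= 0.2519 MPa

0.2519 MPa


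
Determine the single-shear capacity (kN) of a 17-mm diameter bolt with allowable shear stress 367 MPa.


A = pi * d^2 / 4 = pi * 17^2 / 4 = 226.9801 mm^2
V = f_v * A / 1000 = 367 * 226.9801 / 1000
= 83.3017 kN

83.3017 kN


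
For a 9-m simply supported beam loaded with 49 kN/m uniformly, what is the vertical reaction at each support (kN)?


Total load = w * L = 49 * 9 = 441 kN
By symmetry, each reaction R = total / 2 = 441 / 2 = 220.5 kN

220.5 kN


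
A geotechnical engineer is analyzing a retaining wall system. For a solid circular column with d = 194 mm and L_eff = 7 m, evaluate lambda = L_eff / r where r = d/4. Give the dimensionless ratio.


Radius of gyration r = d / 4 = 194 / 4 = 48.5 mm
L_eff = 7000.0 mm
Slenderness ratio = L / r = 7000.0 / 48.5 = 144.33 (dimensionless)

144.33 (dimensionless)


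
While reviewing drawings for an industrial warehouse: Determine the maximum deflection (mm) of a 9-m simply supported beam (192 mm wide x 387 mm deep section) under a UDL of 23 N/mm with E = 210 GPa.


I = 192 * 387^3 / 12 = 927369648.0 mm^4
L = 9000.0 mm, w = 23 N/mm, E = 210000.0 MPa
delta = 5 * w * L^4 / (384 * E * I)
= 5 * 23 * 9000.0^4 / (384 * 210000.0 * 927369648.0)
= 10.0894 mm

10.0894 mm


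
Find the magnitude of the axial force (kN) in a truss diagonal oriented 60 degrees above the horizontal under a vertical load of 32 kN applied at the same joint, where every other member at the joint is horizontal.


At the joint, only the diagonal has a vertical component, so vertical equilibrium gives:
F * sin(60) = 32
F = 32 / sin(60)
= 32 / 0.866025
= 36.95 kN

36.95 kN


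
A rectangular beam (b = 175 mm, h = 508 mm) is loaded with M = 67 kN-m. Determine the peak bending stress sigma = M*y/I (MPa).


I = b * h^3 / 12 = 175 * 508^3 / 12 = 1911824133.33 mm^4
y = h / 2 = 508 / 2 = 254.0 mm
M = 67 kN-m = 67000000.0 N-mm
sigma = M * y / I = 67000000.0 * 254.0 / 1911824133.33
= 8.9 MPa

8.9 MPa


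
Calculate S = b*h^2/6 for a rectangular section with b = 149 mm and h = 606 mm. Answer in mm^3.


S = b * h^2 / 6
= 149 * 606^2 / 6
= 149 * 367236 / 6
= 9119694.0 mm^3

9119694.0 mm^3


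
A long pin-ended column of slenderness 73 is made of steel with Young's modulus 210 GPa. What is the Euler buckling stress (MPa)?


sigma_cr = pi^2 * E / lambda^2
= 9.8696 * 210000.0 / 73^2
= 9.8696 * 210000.0 / 5329
= 388.9317 MPa

388.9317 MPa


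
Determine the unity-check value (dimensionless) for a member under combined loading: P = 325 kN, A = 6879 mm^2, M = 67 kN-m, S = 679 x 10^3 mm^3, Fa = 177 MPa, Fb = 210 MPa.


f_a = P / A = 325000.0 / 6879 = 47.2452 MPa
f_b = M / S = 67000000.0 / 679000.0 = 98.6745 MPa
Ratio = f_a / Fa + f_b / Fb
= 47.2452 / 177 + 98.6745 / 210
= 0.7368 (dimensionless)

0.7368 (dimensionless)


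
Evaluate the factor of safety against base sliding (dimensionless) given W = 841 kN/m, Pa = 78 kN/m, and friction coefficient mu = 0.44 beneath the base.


Resisting force = mu * W = 0.44 * 841 = 370.04 kN/m
FOS = Resisting / Driving = 370.04 / 78
= 4.7441 (dimensionless)

4.7441 (dimensionless)


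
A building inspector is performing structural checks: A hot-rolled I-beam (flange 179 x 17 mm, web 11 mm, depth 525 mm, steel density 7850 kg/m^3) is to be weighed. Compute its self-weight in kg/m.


A_flanges = 2 * 179 * 17 = 6086 mm^2
A_web = (525 - 2 * 17) * 11 = 5401 mm^2
A_total = 6086 + 5401 = 11487 mm^2 = 0.011487 m^2
Weight = rho * A = 7850 * 0.011487 = 90.173 kg/m

90.173 kg/m


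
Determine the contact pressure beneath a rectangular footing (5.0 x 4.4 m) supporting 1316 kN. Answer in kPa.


A = 5.0 * 4.4 = 22.0 m^2
q = P / A = 1316 / 22.0
= 59.8182 kPa

59.8182 kPa


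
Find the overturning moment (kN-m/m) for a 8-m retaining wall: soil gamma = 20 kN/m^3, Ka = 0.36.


Pa = 0.5 * Ka * gamma * H^2
= 0.5 * 0.36 * 20 * 8^2
= 230.4 kN/m
Arm = H / 3 = 8 / 3 = 2.6667 m
Mo = Pa * arm = Pa * H / 3 = 230.4 * 8 / 3 = 614.4 kN-m/m

614.4 kN-m/m


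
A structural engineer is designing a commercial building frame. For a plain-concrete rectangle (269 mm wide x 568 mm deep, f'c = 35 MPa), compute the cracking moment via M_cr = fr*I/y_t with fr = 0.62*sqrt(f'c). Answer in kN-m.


fr = 0.62 * sqrt(35) = 0.62 * 5.9161 = 3.668 MPa
I = 269 * 568^3 / 12 = 4107863850.67 mm^4
y_t = 284.0 mm
M_cr = fr * I / y_t = 3.668 * 4107863850.67 / 284.0 N-mm
= 53.0546 kN-m

53.0546 kN-m


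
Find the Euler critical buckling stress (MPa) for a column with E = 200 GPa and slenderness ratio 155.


sigma_cr = pi^2 * E / lambda^2
= 9.8696 * 200000.0 / 155^2
= 9.8696 * 200000.0 / 24025
= 82.1611 MPa

82.1611 MPa


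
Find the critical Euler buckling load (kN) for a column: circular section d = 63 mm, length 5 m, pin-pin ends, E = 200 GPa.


I = pi * d^4 / 64 = 773271.66 mm^4
L = 5000.0 mm
P_cr = pi^2 * E * I / L^2
= 9.8696 * 200000.0 * 773271.66 / 5000.0^2
= 61055.08 N = 61.0551 kN

61.0551 kN


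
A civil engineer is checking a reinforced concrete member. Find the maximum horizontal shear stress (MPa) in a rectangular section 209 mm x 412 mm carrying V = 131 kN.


A = b * h = 209 * 412 = 86108 mm^2
V = 131 kN = 131000.0 N
tau_max = 1.5 * V / A = 1.5 * 131000.0 / 86108
= 2.282 MPa

2.282 MPa


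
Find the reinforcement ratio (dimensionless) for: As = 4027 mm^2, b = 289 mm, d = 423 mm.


rho = As / (b * d)
= 4027 / (289 * 423)
= 4027 / 122247
= 0.032942 (dimensionless)

0.032942 (dimensionless)


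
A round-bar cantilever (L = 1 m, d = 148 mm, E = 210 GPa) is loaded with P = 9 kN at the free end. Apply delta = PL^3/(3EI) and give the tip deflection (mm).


I = pi * d^4 / 64 = pi * 148^4 / 64 = 23551401.72 mm^4
L = 1000.0 mm, P = 9000.0 N, E = 210000.0 MPa
delta = P * L^3 / (3 * E * I)
= 9000.0 * 1000.0^3 / (3 * 210000.0 * 23551401.72)
= 0.6066 mm

0.6066 mm


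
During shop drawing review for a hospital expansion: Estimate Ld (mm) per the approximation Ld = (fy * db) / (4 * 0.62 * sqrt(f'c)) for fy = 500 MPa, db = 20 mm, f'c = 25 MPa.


Ld = (fy * db) / (4 * 0.62 * sqrt(f'c))
= (500 * 20) / (4 * 0.62 * sqrt(25))
= 10000 / 12.4
= 806.45 mm

806.45 mm


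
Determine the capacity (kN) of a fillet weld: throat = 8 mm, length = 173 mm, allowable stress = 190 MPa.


Strength = throat * length * allowable stress
= 8 * 173 * 190 N
= 262960 N
= 262.96 kN

262.96 kN


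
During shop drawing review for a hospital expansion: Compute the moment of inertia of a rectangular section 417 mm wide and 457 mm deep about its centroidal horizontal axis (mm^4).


I = b * h^3 / 12
= 417 * 457^3 / 12
= 417 * 95443993 / 12
= 3316678756.75 mm^4

3316678756.75 mm^4


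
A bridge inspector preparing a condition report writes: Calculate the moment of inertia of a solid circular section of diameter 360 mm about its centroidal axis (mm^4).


r = d / 2 = 360 / 2 = 180.0 mm
I = pi * r^4 / 4 = pi * 180.0^4 / 4
= 824479576.01 mm^4

824479576.01 mm^4


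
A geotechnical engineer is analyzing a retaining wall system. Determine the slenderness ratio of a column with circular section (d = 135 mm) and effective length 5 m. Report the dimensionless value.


Radius of gyration r = d / 4 = 135 / 4 = 33.75 mm
L_eff = 5000.0 mm
Slenderness ratio = L / r = 5000.0 / 33.75 = 148.15 (dimensionless)

148.15 (dimensionless)


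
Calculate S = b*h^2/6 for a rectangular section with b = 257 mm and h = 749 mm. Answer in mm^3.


S = b * h^2 / 6
= 257 * 749^2 / 6
= 257 * 561001 / 6
= 24029542.83 mm^3

24029542.83 mm^3


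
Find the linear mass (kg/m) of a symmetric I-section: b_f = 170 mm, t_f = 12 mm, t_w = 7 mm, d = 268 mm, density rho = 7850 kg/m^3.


A_flanges = 2 * 170 * 12 = 4080 mm^2
A_web = (268 - 2 * 12) * 7 = 1708 mm^2
A_total = 4080 + 1708 = 5788 mm^2 = 0.005788 m^2
Weight = rho * A = 7850 * 0.005788 = 45.4358 kg/m

45.4358 kg/m


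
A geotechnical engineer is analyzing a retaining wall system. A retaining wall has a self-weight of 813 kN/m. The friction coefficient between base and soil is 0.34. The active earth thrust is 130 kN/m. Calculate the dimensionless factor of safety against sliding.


Resisting force = mu * W = 0.34 * 813 = 276.42 kN/m
FOS = Resisting / Driving = 276.42 / 130
= 2.1263 (dimensionless)

2.1263 (dimensionless)


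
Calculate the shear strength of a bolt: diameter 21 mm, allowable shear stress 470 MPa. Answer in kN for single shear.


A = pi * d^2 / 4 = pi * 21^2 / 4 = 346.3606 mm^2
V = f_v * A / 1000 = 470 * 346.3606 / 1000
= 162.7895 kN

162.7895 kN


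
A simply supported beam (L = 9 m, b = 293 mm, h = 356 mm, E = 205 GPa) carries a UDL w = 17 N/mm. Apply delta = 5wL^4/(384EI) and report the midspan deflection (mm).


I = 293 * 356^3 / 12 = 1101631557.33 mm^4
L = 9000.0 mm, w = 17 N/mm, E = 205000.0 MPa
delta = 5 * w * L^4 / (384 * E * I)
= 5 * 17 * 9000.0^4 / (384 * 205000.0 * 1101631557.33)
= 6.4308 mm

6.4308 mm


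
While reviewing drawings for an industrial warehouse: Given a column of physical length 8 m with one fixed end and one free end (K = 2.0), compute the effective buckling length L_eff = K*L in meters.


L_eff = K * L
= 2.0 * 8
= 16.0 m

16.0 m


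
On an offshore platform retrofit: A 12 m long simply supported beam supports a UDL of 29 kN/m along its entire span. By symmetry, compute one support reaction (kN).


Total load = w * L = 29 * 12 = 348 kN
By symmetry, each reaction R = total / 2 = 348 / 2 = 174.0 kN

174.0 kN


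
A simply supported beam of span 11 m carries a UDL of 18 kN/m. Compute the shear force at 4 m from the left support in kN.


R_A = w * L / 2 = 18 * 11 / 2 = 99.0 kN
V(x) = R_A - w * x = 99.0 - 18 * 4
= 27.0 kN

27.0 kN


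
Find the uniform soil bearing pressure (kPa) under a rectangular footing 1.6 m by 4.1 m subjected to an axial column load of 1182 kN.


A = 1.6 * 4.1 = 6.56 m^2
q = P / A = 1182 / 6.56
= 180.1829 kPa

180.1829 kPa


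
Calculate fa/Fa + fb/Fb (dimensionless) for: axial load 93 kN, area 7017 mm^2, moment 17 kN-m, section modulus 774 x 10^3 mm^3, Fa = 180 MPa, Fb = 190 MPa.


f_a = P / A = 93000.0 / 7017 = 13.2535 MPa
f_b = M / S = 17000000.0 / 774000.0 = 21.9638 MPa
Ratio = f_a / Fa + f_b / Fb
= 13.2535 / 180 + 21.9638 / 190
= 0.1892 (dimensionless)

0.1892 (dimensionless)


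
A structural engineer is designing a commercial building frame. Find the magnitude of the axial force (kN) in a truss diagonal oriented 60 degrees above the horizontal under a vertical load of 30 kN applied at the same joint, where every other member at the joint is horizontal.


At the joint, only the diagonal has a vertical component, so vertical equilibrium gives:
F * sin(60) = 30
F = 30 / sin(60)
= 30 / 0.866025
= 34.64 kN

34.64 kN


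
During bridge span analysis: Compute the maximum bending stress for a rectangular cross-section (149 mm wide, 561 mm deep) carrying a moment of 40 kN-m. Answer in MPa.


I = b * h^3 / 12 = 149 * 561^3 / 12 = 2192267805.75 mm^4
y = h / 2 = 561 / 2 = 280.5 mm
M = 40 kN-m = 40000000.0 N-mm
sigma = M * y / I = 40000000.0 * 280.5 / 2192267805.75
= 5.12 MPa

5.12 MPa


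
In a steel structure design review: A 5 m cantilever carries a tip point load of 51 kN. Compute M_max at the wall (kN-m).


For a cantilever with a point load at the free end:
M_max = P * L = 51 * 5 = 255 kN-m

255 kN-m


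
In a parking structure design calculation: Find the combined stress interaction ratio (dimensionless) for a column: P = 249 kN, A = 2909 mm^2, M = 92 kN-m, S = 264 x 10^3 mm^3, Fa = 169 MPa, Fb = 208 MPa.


f_a = P / A = 249000.0 / 2909 = 85.5964 MPa
f_b = M / S = 92000000.0 / 264000.0 = 348.4848 MPa
Ratio = f_a / Fa + f_b / Fb
= 85.5964 / 169 + 348.4848 / 208
= 2.1819 (dimensionless)

2.1819 (dimensionless)


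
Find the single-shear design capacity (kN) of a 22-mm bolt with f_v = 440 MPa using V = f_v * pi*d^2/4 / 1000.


A = pi * d^2 / 4 = pi * 22^2 / 4 = 380.1327 mm^2
V = f_v * A / 1000 = 440 * 380.1327 / 1000
= 167.2584 kN

167.2584 kN


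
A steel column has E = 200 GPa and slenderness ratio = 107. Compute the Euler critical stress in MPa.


sigma_cr = pi^2 * E / lambda^2
= 9.8696 * 200000.0 / 107^2
= 9.8696 * 200000.0 / 11449
= 172.4099 MPa

172.4099 MPa


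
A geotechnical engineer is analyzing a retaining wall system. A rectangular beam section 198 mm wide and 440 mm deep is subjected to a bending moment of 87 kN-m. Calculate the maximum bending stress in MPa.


I = b * h^3 / 12 = 198 * 440^3 / 12 = 1405536000.0 mm^4
y = h / 2 = 440 / 2 = 220.0 mm
M = 87 kN-m = 87000000.0 N-mm
sigma = M * y / I = 87000000.0 * 220.0 / 1405536000.0
= 13.62 MPa

13.62 MPa


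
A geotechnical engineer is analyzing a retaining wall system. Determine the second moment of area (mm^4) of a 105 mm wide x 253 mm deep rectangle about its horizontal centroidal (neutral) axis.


I = b * h^3 / 12
= 105 * 253^3 / 12
= 105 * 16194277 / 12
= 141699923.75 mm^4

141699923.75 mm^4


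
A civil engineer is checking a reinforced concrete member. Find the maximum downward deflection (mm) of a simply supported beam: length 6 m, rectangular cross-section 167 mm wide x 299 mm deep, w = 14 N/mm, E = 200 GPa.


I = 167 * 299^3 / 12 = 372005011.08 mm^4
L = 6000.0 mm, w = 14 N/mm, E = 200000.0 MPa
delta = 5 * w * L^4 / (384 * E * I)
= 5 * 14 * 6000.0^4 / (384 * 200000.0 * 372005011.08)
= 3.1754 mm

3.1754 mm


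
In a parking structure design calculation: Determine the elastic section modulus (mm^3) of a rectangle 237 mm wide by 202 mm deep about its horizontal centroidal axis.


S = b * h^2 / 6
= 237 * 202^2 / 6
= 237 * 40804 / 6
= 1611758.0 mm^3

1611758.0 mm^3


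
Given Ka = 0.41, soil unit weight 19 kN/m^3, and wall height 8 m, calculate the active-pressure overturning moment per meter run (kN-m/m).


Pa = 0.5 * Ka * gamma * H^2
= 0.5 * 0.41 * 19 * 8^2
= 249.28 kN/m
Arm = H / 3 = 8 / 3 = 2.6667 m
Mo = Pa * arm = Pa * H / 3 = 249.28 * 8 / 3 = 664.7467 kN-m/m

664.7467 kN-m/m


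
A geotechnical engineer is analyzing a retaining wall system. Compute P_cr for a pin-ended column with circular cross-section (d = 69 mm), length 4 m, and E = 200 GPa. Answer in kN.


I = pi * d^4 / 64 = 1112669.7 mm^4
L = 4000.0 mm
P_cr = pi^2 * E * I / L^2
= 9.8696 * 200000.0 * 1112669.7 / 4000.0^2
= 137270.12 N = 137.2701 kN

137.2701 kN


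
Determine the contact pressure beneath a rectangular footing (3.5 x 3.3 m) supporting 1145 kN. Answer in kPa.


A = 3.5 * 3.3 = 11.55 m^2
q = P / A = 1145 / 11.55
= 99.1342 kPa

99.1342 kPa


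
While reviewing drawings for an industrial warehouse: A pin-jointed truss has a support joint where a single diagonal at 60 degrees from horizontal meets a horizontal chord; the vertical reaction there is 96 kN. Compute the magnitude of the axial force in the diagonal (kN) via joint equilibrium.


At the joint, only the diagonal has a vertical component, so vertical equilibrium gives:
F * sin(60) = 96
F = 96 / sin(60)
= 96 / 0.866025
= 110.85 kN

110.85 kN


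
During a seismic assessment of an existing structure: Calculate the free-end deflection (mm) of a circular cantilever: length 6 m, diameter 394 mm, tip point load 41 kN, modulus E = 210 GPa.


I = pi * d^4 / 64 = pi * 394^4 / 64 = 1182918396.8 mm^4
L = 6000.0 mm, P = 41000.0 N, E = 210000.0 MPa
delta = P * L^3 / (3 * E * I)
= 41000.0 * 6000.0^3 / (3 * 210000.0 * 1182918396.8)
= 11.8834 mm

11.8834 mm


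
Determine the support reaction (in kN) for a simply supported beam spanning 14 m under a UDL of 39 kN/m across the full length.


Total load = w * L = 39 * 14 = 546 kN
By symmetry, each reaction R = total / 2 = 546 / 2 = 273.0 kN

273.0 kN


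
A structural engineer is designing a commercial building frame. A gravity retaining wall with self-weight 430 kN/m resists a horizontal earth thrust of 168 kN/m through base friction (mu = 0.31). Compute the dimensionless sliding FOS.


Resisting force = mu * W = 0.31 * 430 = 133.3 kN/m
FOS = Resisting / Driving = 133.3 / 168
= 0.7935 (dimensionless)

0.7935 (dimensionless)


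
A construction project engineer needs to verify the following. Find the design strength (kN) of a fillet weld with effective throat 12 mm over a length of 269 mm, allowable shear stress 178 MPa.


Strength = throat * length * allowable stress
= 12 * 269 * 178 N
= 574584 N
= 574.58 kN

574.58 kN


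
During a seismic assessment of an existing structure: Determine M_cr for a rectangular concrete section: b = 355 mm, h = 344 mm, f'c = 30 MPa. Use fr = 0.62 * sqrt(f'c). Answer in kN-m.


fr = 0.62 * sqrt(30) = 0.62 * 5.4772 = 3.3959 MPa
I = 355 * 344^3 / 12 = 1204266026.67 mm^4
y_t = 172.0 mm
M_cr = fr * I / y_t = 3.3959 * 1204266026.67 / 172.0 N-mm
= 23.7764 kN-m

23.7764 kN-m


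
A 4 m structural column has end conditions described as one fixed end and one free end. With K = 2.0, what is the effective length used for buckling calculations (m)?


L_eff = K * L
= 2.0 * 4
= 8.0 m

8.0 m


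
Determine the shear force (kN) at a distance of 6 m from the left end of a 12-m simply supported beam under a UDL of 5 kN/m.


R_A = w * L / 2 = 5 * 12 / 2 = 30.0 kN
V(x) = R_A - w * x = 30.0 - 5 * 6
= 0.0 kN

0.0 kN


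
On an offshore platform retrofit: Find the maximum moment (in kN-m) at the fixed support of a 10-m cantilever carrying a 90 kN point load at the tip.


For a cantilever with a point load at the free end:
M_max = P * L = 90 * 10 = 900 kN-m

900 kN-m


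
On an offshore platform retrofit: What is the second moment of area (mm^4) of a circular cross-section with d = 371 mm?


r = d / 2 = 371 / 2 = 185.5 mm
I = pi * r^4 / 4 = pi * 185.5^4 / 4
= 929962715.94 mm^4

929962715.94 mm^4


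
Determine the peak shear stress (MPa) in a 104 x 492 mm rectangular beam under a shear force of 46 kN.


A = b * h = 104 * 492 = 51168 mm^2
V = 46 kN = 46000.0 N
tau_max = 1.5 * V / A = 1.5 * 46000.0 / 51168
= 1.3485 MPa

1.3485 MPa


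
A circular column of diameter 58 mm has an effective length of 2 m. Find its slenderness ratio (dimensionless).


Radius of gyration r = d / 4 = 58 / 4 = 14.5 mm
L_eff = 2000.0 mm
Slenderness ratio = L / r = 2000.0 / 14.5 = 137.93 (dimensionless)

137.93 (dimensionless)


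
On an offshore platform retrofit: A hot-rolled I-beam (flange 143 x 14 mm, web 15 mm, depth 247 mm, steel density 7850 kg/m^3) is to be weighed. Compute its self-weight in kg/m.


A_flanges = 2 * 143 * 14 = 4004 mm^2
A_web = (247 - 2 * 14) * 15 = 3285 mm^2
A_total = 4004 + 3285 = 7289 mm^2 = 0.007289 m^2
Weight = rho * A = 7850 * 0.007289 = 57.2186 kg/m

57.2186 kg/m


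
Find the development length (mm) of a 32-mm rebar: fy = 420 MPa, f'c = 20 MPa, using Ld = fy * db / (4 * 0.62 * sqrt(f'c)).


Ld = (fy * db) / (4 * 0.62 * sqrt(f'c))
= (420 * 32) / (4 * 0.62 * sqrt(20))
= 13440 / 11.0909
= 1211.8 mm

1211.8 mm


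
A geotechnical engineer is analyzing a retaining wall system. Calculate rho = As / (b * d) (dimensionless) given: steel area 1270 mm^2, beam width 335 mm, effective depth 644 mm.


rho = As / (b * d)
= 1270 / (335 * 644)
= 1270 / 215740
= 0.005887 (dimensionless)

0.005887 (dimensionless)


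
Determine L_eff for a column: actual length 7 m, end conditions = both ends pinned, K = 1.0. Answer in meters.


L_eff = K * L
= 1.0 * 7
= 7.0 m

7.0 m


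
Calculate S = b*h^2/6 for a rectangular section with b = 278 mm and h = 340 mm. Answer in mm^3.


S = b * h^2 / 6
= 278 * 340^2 / 6
= 278 * 115600 / 6
= 5356133.33 mm^3

5356133.33 mm^3


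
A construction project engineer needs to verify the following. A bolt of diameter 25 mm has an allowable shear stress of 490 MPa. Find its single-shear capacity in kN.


A = pi * d^2 / 4 = pi * 25^2 / 4 = 490.8739 mm^2
V = f_v * A / 1000 = 490 * 490.8739 / 1000
= 240.5282 kN

240.5282 kN


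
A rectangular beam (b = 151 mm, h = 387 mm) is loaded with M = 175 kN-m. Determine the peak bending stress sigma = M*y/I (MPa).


I = b * h^3 / 12 = 151 * 387^3 / 12 = 729337587.75 mm^4
y = h / 2 = 387 / 2 = 193.5 mm
M = 175 kN-m = 175000000.0 N-mm
sigma = M * y / I = 175000000.0 * 193.5 / 729337587.75
= 46.43 MPa

46.43 MPa


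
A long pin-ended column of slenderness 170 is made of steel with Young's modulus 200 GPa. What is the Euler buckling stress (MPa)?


sigma_cr = pi^2 * E / lambda^2
= 9.8696 * 200000.0 / 170^2
= 9.8696 * 200000.0 / 28900
= 68.3018 MPa

68.3018 MPa


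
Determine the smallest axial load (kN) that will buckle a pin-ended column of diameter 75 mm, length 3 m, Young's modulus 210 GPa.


I = pi * d^4 / 64 = 1553155.55 mm^4
L = 3000.0 mm
P_cr = pi^2 * E * I / L^2
= 9.8696 * 210000.0 * 1553155.55 / 3000.0^2
= 357677.39 N = 357.6774 kN

357.6774 kN


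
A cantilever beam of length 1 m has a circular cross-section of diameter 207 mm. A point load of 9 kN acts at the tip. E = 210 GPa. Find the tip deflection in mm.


I = pi * d^4 / 64 = pi * 207^4 / 64 = 90126245.71 mm^4
L = 1000.0 mm, P = 9000.0 N, E = 210000.0 MPa
delta = P * L^3 / (3 * E * I)
= 9000.0 * 1000.0^3 / (3 * 210000.0 * 90126245.71)
= 0.1585 mm

0.1585 mm


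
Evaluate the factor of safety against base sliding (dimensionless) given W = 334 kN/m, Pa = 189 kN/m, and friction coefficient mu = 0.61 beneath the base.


Resisting force = mu * W = 0.61 * 334 = 203.74 kN/m
FOS = Resisting / Driving = 203.74 / 189
= 1.078 (dimensionless)

1.078 (dimensionless)


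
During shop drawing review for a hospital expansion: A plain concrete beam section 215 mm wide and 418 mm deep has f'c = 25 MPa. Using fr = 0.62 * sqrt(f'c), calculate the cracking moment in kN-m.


fr = 0.62 * sqrt(25) = 0.62 * 5.0 = 3.1 MPa
I = 215 * 418^3 / 12 = 1308537156.67 mm^4
y_t = 209.0 mm
M_cr = fr * I / y_t = 3.1 * 1308537156.67 / 209.0 N-mm
= 19.4089 kN-m

19.4089 kN-m


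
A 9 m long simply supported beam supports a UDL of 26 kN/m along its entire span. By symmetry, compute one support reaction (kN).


Total load = w * L = 26 * 9 = 234 kN
By symmetry, each reaction R = total / 2 = 234 / 2 = 117.0 kN

117.0 kN


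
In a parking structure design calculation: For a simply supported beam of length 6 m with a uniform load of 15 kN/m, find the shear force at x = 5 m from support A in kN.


R_A = w * L / 2 = 15 * 6 / 2 = 45.0 kN
V(x) = R_A - w * x = 45.0 - 15 * 5
= -30.0 kN

-30.0 kN


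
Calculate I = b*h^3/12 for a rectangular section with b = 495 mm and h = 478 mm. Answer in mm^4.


I = b * h^3 / 12
= 495 * 478^3 / 12
= 495 * 109215352 / 12
= 4505133270.0 mm^4

4505133270.0 mm^4


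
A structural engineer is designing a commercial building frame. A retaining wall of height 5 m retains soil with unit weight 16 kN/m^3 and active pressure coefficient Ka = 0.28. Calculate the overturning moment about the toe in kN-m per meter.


Pa = 0.5 * Ka * gamma * H^2
= 0.5 * 0.28 * 16 * 5^2
= 56.0 kN/m
Arm = H / 3 = 5 / 3 = 1.6667 m
Mo = Pa * arm = Pa * H / 3 = 56.0 * 5 / 3 = 93.3333 kN-m/m

93.3333 kN-m/m


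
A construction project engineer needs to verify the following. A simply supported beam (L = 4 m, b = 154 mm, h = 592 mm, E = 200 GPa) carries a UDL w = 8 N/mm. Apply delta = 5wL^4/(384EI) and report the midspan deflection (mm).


I = 154 * 592^3 / 12 = 2662591829.33 mm^4
L = 4000.0 mm, w = 8 N/mm, E = 200000.0 MPa
delta = 5 * w * L^4 / (384 * E * I)
= 5 * 8 * 4000.0^4 / (384 * 200000.0 * 2662591829.33)
= 0.0501 mm

0.0501 mm


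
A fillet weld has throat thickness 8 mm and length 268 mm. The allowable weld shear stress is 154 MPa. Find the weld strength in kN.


Strength = throat * length * allowable stress
= 8 * 268 * 154 N
= 330176 N
= 330.18 kN

330.18 kN


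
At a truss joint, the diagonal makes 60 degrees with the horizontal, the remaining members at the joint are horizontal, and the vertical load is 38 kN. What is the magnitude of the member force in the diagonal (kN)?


At the joint, only the diagonal has a vertical component, so vertical equilibrium gives:
F * sin(60) = 38
F = 38 / sin(60)
= 38 / 0.866025
= 43.88 kN

43.88 kN


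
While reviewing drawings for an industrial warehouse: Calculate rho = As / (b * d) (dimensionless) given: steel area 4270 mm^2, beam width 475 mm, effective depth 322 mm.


rho = As / (b * d)
= 4270 / (475 * 322)
= 4270 / 152950
= 0.027918 (dimensionless)

0.027918 (dimensionless)


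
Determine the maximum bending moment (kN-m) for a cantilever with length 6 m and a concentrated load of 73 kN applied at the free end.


For a cantilever with a point load at the free end:
M_max = P * L = 73 * 6 = 438 kN-m

438 kN-m


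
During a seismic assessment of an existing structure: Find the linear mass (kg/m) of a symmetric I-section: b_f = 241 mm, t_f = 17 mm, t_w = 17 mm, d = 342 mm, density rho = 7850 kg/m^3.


A_flanges = 2 * 241 * 17 = 8194 mm^2
A_web = (342 - 2 * 17) * 17 = 5236 mm^2
A_total = 8194 + 5236 = 13430 mm^2 = 0.013430 m^2
Weight = rho * A = 7850 * 0.013430 = 105.4255 kg/m

105.4255 kg/m


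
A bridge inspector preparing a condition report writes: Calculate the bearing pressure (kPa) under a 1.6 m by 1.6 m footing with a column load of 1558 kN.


A = 1.6 * 1.6 = 2.56 m^2
q = P / A = 1558 / 2.56
= 608.5937 kPa

608.5937 kPa


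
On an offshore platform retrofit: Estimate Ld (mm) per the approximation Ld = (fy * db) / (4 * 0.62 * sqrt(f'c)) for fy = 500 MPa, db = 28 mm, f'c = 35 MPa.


Ld = (fy * db) / (4 * 0.62 * sqrt(f'c))
= (500 * 28) / (4 * 0.62 * sqrt(35))
= 14000 / 14.6719
= 954.21 mm

954.21 mm


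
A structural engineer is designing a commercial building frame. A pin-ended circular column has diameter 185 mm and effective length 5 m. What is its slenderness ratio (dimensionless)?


Radius of gyration r = d / 4 = 185 / 4 = 46.25 mm
L_eff = 5000.0 mm
Slenderness ratio = L / r = 5000.0 / 46.25 = 108.11 (dimensionless)

108.11 (dimensionless)


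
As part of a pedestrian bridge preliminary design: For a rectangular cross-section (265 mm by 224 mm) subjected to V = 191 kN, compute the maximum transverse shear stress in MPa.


A = b * h = 265 * 224 = 59360 mm^2
V = 191 kN = 191000.0 N
tau_max = 1.5 * V / A = 1.5 * 191000.0 / 59360
= 4.8265 MPa

4.8265 MPa


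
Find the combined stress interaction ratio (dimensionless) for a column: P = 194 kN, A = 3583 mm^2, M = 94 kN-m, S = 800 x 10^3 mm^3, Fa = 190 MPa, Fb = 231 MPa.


f_a = P / A = 194000.0 / 3583 = 54.1446 MPa
f_b = M / S = 94000000.0 / 800000.0 = 117.5 MPa
Ratio = f_a / Fa + f_b / Fb
= 54.1446 / 190 + 117.5 / 231
= 0.7936 (dimensionless)

0.7936 (dimensionless)


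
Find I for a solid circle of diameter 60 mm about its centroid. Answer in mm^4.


r = d / 2 = 60 / 2 = 30.0 mm
I = pi * r^4 / 4 = pi * 30.0^4 / 4
= 636172.51 mm^4

636172.51 mm^4


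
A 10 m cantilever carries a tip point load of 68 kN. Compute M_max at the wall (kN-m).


For a cantilever with a point load at the free end:
M_max = P * L = 68 * 10 = 680 kN-m

680 kN-m


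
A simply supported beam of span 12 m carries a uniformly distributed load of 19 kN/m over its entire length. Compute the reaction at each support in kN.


Total load = w * L = 19 * 12 = 228 kN
By symmetry, each reaction R = total / 2 = 228 / 2 = 114.0 kN

114.0 kN


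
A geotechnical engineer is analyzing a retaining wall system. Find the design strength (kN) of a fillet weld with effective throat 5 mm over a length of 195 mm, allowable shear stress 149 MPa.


Strength = throat * length * allowable stress
= 5 * 195 * 149 N
= 145275 N
= 145.28 kN

145.28 kN


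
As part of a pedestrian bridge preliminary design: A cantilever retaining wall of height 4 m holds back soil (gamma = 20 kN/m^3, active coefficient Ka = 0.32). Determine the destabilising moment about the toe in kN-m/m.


Pa = 0.5 * Ka * gamma * H^2
= 0.5 * 0.32 * 20 * 4^2
= 51.2 kN/m
Arm = H / 3 = 4 / 3 = 1.3333 m
Mo = Pa * arm = Pa * H / 3 = 51.2 * 4 / 3 = 68.2667 kN-m/m

68.2667 kN-m/m


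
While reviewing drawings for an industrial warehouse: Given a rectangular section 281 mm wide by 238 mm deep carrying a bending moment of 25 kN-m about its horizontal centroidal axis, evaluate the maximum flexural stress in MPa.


I = b * h^3 / 12 = 281 * 238^3 / 12 = 315686452.67 mm^4
y = h / 2 = 238 / 2 = 119.0 mm
M = 25 kN-m = 25000000.0 N-mm
sigma = M * y / I = 25000000.0 * 119.0 / 315686452.67
= 9.42 MPa

9.42 MPa


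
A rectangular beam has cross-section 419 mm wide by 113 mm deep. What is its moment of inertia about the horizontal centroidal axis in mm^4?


I = b * h^3 / 12
= 419 * 113^3 / 12
= 419 * 1442897 / 12
= 50381153.58 mm^4

50381153.58 mm^4


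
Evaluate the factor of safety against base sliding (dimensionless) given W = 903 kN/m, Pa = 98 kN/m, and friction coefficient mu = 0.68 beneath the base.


Resisting force = mu * W = 0.68 * 903 = 614.04 kN/m
FOS = Resisting / Driving = 614.04 / 98
= 6.2657 (dimensionless)

6.2657 (dimensionless)


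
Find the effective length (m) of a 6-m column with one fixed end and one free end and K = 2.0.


L_eff = K * L
= 2.0 * 6
= 12.0 m

12.0 m


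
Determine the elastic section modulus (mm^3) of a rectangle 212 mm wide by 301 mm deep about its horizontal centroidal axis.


S = b * h^2 / 6
= 212 * 301^2 / 6
= 212 * 90601 / 6
= 3201235.33 mm^3

3201235.33 mm^3


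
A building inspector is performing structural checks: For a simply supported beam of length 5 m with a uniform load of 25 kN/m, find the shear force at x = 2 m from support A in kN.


R_A = w * L / 2 = 25 * 5 / 2 = 62.5 kN
V(x) = R_A - w * x = 62.5 - 25 * 2
= 12.5 kN

12.5 kN


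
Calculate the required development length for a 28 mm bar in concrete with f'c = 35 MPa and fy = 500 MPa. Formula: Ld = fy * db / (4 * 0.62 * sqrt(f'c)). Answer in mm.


Ld = (fy * db) / (4 * 0.62 * sqrt(f'c))
= (500 * 28) / (4 * 0.62 * sqrt(35))
= 14000 / 14.6719
= 954.21 mm

954.21 mm


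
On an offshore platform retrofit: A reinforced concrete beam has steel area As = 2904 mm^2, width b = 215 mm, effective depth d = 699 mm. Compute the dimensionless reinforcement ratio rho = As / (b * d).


rho = As / (b * d)
= 2904 / (215 * 699)
= 2904 / 150285
= 0.019323 (dimensionless)

0.019323 (dimensionless)


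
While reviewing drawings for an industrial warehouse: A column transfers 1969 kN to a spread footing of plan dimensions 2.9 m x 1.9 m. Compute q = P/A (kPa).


A = 2.9 * 1.9 = 5.51 m^2
q = P / A = 1969 / 5.51
= 357.3503 kPa

357.3503 kPa


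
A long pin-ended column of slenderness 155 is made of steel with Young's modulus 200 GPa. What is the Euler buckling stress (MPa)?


sigma_cr = pi^2 * E / lambda^2
= 9.8696 * 200000.0 / 155^2
= 9.8696 * 200000.0 / 24025
= 82.1611 MPa

82.1611 MPa


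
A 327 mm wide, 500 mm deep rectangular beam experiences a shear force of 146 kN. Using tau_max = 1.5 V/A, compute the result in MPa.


A = b * h = 327 * 500 = 163500 mm^2
V = 146 kN = 146000.0 N
tau_max = 1.5 * V / A = 1.5 * 146000.0 / 163500
= 1.3394 MPa

1.3394 MPa


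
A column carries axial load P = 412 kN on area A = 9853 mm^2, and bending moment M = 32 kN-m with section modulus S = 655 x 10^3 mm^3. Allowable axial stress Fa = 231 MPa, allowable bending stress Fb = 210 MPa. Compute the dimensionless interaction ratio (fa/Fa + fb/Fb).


f_a = P / A = 412000.0 / 9853 = 41.8147 MPa
f_b = M / S = 32000000.0 / 655000.0 = 48.855 MPa
Ratio = f_a / Fa + f_b / Fb
= 41.8147 / 231 + 48.855 / 210
= 0.4137 (dimensionless)

0.4137 (dimensionless)
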